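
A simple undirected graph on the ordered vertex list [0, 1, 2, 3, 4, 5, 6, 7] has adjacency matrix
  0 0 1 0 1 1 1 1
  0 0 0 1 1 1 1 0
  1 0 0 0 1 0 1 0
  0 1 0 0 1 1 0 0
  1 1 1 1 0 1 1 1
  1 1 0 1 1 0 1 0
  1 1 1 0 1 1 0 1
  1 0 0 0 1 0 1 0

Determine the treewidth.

A width-3 tree decomposition is:
Bags: B1 = {0, 4, 5, 6}  B2 = {1, 4, 5, 6}  B3 = {0, 4, 6, 7}  B4 = {0, 2, 4, 6}  B5 = {1, 3, 4, 5}
Tree: B1–B2, B1–B3, B1–B4, B2–B5
The largest bag has 4 vertices, giving width 3; this decomposition certifies tw(G) ≤ 3. On the other hand G contains the 4-clique {1, 3, 4, 5}. A clique must lie in a single bag of any decomposition, so no decomposition can have width below 3. Therefore the treewidth is 3.

3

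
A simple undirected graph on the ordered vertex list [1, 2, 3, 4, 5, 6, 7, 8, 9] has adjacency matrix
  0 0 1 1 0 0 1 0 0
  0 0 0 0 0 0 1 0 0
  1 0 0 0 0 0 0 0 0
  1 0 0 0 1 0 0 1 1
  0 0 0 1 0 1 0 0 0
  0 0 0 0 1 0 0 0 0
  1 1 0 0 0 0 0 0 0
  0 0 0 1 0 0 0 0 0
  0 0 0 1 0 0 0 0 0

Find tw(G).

A width-1 tree decomposition is:
Bags: B1 = {4, 9}  B2 = {4, 8}  B3 = {1, 4}  B4 = {1, 3}  B5 = {1, 7}  B6 = {4, 5}  B7 = {2, 7}  B8 = {5, 6}
Tree: B1–B2, B2–B3, B3–B4, B4–B5, B3–B6, B5–B7, B6–B8
Every bag has size at most 2, so the width is 2 − 1 = 1 and tw(G) ≤ 1. Since G has at least one edge (e.g. 4–9), it is not an edgeless graph, so tw(G) ≥ 1. Combining the bounds, tw(G) = 1.

1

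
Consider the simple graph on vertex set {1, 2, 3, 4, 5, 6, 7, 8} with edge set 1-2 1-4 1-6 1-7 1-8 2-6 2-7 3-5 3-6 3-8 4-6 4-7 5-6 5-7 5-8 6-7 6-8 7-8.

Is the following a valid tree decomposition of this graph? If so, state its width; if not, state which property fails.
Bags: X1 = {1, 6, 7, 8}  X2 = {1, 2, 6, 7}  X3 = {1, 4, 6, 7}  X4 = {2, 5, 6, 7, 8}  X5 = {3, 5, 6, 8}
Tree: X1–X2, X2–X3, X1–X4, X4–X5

No — bags containing vertex 2 are not connected in the tree.

A tree decomposition must satisfy three properties: every vertex lies in some bag; for every edge, both endpoints lie together in some bag; and for every vertex, the bags containing it form a connected subtree. Here bags containing vertex 2 are not connected in the tree, so the decomposition is invalid.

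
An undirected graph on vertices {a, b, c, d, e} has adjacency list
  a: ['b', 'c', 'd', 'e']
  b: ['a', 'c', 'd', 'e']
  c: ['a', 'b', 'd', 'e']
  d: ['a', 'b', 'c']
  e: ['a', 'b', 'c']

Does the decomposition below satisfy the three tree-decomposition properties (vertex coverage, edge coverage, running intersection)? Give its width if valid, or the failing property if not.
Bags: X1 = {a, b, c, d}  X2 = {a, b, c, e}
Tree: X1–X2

Checking the three conditions: (i) the bags cover all of {a, b, c, d, e}; (ii) for each edge, some bag contains both endpoints; (iii) the bags containing any fixed vertex form a subtree. All hold, so the decomposition is valid with width 4 − 1 = 3.

Yes; width 3.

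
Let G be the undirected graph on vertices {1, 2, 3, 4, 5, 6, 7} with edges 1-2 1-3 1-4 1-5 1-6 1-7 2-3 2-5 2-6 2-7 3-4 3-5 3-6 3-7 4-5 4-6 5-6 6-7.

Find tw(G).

4

A width-4 tree decomposition is:
Bags: B1 = {1, 2, 3, 6, 7}  B2 = {1, 2, 3, 5, 6}  B3 = {1, 3, 4, 5, 6}
Tree: B1–B2, B2–B3
The largest bag has 5 vertices, giving width 4; this decomposition certifies tw(G) ≤ 4. Conversely, {1, 2, 3, 5, 6} is a clique of size 5, and the vertices of any clique must share a bag in every tree decomposition; so some bag has ≥ 5 vertices and tw(G) ≥ 4. The upper and lower bounds meet at 4, so that is the treewidth.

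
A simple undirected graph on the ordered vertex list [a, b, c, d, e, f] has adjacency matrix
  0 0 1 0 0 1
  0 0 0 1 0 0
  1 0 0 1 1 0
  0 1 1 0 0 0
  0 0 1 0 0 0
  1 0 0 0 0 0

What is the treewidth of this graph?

A width-1 tree decomposition is:
Bags: B1 = {c, d}  B2 = {a, c}  B3 = {a, f}  B4 = {c, e}  B5 = {b, d}
Tree: B1–B2, B2–B3, B1–B4, B1–B5
Each bag holds 2 vertices, so the decomposition has width 1, which upper-bounds the treewidth. Since G has at least one edge (e.g. c–d), it is not an edgeless graph, so tw(G) ≥ 1. Therefore the treewidth is 1.

1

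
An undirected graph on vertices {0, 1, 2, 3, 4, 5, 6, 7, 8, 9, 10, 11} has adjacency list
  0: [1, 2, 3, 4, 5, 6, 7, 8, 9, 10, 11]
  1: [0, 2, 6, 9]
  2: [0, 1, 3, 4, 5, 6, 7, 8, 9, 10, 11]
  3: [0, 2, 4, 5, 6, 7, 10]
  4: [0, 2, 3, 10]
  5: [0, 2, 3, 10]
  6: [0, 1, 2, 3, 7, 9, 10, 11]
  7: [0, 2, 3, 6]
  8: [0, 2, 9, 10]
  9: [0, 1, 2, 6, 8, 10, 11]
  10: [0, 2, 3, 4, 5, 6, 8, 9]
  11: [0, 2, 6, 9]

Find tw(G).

4

A width-4 tree decomposition is:
Bags: B1 = {0, 2, 3, 5, 10}  B2 = {0, 2, 3, 6, 10}  B3 = {0, 2, 6, 9, 10}  B4 = {0, 1, 2, 6, 9}  B5 = {0, 2, 3, 6, 7}  B6 = {0, 2, 3, 4, 10}  B7 = {0, 2, 6, 9, 11}  B8 = {0, 2, 8, 9, 10}
Tree: B1–B2, B2–B3, B3–B4, B2–B5, B1–B6, B3–B7, B3–B8
The largest bag has 5 vertices, giving width 4; this decomposition certifies tw(G) ≤ 4. Conversely, {0, 2, 8, 9, 10} is a clique of size 5, and the vertices of any clique must share a bag in every tree decomposition; so some bag has ≥ 5 vertices and tw(G) ≥ 4. The upper and lower bounds meet at 4, so that is the treewidth.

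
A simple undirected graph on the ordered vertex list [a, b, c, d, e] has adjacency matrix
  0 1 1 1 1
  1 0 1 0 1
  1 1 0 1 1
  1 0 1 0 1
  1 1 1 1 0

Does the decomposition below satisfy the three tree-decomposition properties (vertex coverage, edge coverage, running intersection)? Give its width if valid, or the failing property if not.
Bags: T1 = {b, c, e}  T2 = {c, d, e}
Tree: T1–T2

No — vertex a appears in no bag.

A tree decomposition must satisfy three properties: every vertex lies in some bag; for every edge, both endpoints lie together in some bag; and for every vertex, the bags containing it form a connected subtree. Here vertex a appears in no bag, so the decomposition is invalid.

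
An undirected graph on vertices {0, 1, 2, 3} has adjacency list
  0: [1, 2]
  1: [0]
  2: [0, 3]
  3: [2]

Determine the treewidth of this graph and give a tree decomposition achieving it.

Every bag has size at most 2, so the width is 2 − 1 = 1 and tw(G) ≤ 1. G has an edge, so its treewidth is at least 1. Combining the bounds, tw(G) = 1.

Treewidth 1.
Bags: B1 = {2, 3}  B2 = {0, 2}  B3 = {0, 1}
Tree: B1–B2, B2–B3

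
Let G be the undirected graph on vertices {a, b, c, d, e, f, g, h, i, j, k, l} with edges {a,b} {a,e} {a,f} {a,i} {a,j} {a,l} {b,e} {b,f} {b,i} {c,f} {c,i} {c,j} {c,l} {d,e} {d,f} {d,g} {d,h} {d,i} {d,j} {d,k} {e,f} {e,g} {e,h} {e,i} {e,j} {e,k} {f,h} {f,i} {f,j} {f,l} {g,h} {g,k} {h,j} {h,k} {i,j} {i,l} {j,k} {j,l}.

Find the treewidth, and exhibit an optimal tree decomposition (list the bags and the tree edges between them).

Every bag has size at most 5, so the width is 5 − 1 = 4 and tw(G) ≤ 4. On the other hand G contains the 5-clique {d, e, g, h, k}. A clique must lie in a single bag of any decomposition, so no decomposition can have width below 4. Combining the bounds, tw(G) = 4.

Treewidth 4.
One such decomposition:
Bags: B1 = {d, e, f, i, j}  B2 = {d, e, f, h, j}  B3 = {a, e, f, i, j}  B4 = {a, b, e, f, i}  B5 = {d, e, h, j, k}  B6 = {a, f, i, j, l}  B7 = {d, e, g, h, k}  B8 = {c, f, i, j, l}
Tree: B1–B2, B1–B3, B3–B4, B2–B5, B3–B6, B5–B7, B6–B8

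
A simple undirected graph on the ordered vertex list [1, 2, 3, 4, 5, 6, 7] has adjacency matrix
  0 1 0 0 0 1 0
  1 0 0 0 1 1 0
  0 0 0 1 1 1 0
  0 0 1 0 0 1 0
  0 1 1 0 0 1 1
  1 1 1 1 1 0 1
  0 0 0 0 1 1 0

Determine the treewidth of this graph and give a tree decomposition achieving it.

Treewidth 2.
One optimal decomposition is:
Bags: B1 = {3, 5, 6}  B2 = {3, 4, 6}  B3 = {2, 5, 6}  B4 = {1, 2, 6}  B5 = {5, 6, 7}
Tree: B1–B2, B1–B3, B3–B4, B1–B5

The largest bag has 3 vertices, giving width 2; this decomposition certifies tw(G) ≤ 2. On the other hand G contains the 3-clique {1, 2, 6}. A clique must lie in a single bag of any decomposition, so no decomposition can have width below 2. The upper and lower bounds meet at 2, so that is the treewidth.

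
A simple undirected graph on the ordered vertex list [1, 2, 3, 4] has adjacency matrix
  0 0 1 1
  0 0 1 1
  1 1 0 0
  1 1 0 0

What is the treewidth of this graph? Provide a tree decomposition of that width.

Treewidth 2.
One such decomposition:
Bags: B1 = {1, 2, 3}  B2 = {1, 2, 4}
Tree: B1–B2

Each bag holds 3 vertices, so the decomposition has width 2, which upper-bounds the treewidth. The edges 2–3–1–4–2 form a cycle, so G is not a tree and its treewidth is at least 2. Therefore the treewidth is 2.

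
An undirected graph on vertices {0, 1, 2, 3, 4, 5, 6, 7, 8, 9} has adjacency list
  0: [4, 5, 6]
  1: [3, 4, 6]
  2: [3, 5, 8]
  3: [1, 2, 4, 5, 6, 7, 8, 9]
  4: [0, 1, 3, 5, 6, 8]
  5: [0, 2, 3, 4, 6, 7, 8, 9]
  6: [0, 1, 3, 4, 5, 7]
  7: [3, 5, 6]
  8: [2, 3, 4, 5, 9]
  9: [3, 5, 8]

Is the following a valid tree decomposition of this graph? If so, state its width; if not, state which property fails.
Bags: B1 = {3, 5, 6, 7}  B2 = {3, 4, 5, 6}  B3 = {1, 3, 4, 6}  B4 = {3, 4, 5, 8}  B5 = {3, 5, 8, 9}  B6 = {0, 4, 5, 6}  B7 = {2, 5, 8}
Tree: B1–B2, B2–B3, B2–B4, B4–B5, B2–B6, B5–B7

A tree decomposition must satisfy three properties: every vertex lies in some bag; for every edge, both endpoints lie together in some bag; and for every vertex, the bags containing it form a connected subtree. Here edge (3,2) lies in no bag, so the decomposition is invalid.

No — edge (3,2) lies in no bag.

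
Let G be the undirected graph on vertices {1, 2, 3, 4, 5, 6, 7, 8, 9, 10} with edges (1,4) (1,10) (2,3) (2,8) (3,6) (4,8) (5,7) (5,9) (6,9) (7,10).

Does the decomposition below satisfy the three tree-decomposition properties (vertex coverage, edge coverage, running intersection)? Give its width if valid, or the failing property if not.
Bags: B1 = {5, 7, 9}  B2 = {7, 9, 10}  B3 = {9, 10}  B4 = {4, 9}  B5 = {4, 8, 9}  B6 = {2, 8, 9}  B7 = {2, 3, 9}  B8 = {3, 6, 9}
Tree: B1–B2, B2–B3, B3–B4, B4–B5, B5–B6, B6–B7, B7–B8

No — vertex 1 appears in no bag.

A tree decomposition must satisfy three properties: every vertex lies in some bag; for every edge, both endpoints lie together in some bag; and for every vertex, the bags containing it form a connected subtree. Here vertex 1 appears in no bag, so the decomposition is invalid.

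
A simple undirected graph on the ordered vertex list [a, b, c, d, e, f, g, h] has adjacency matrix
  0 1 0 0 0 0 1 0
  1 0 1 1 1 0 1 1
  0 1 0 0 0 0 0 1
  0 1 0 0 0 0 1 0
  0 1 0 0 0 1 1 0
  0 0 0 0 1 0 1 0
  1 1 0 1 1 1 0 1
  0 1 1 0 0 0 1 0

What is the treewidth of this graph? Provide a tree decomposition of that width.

The largest bag has 3 vertices, giving width 2; this decomposition certifies tw(G) ≤ 2. On the other hand G contains the 3-clique {e, f, g}. A clique must lie in a single bag of any decomposition, so no decomposition can have width below 2. The upper and lower bounds meet at 2, so that is the treewidth.

Treewidth 2.
One optimal decomposition is:
Bags: B1 = {b, e, g}  B2 = {a, b, g}  B3 = {e, f, g}  B4 = {b, g, h}  B5 = {b, d, g}  B6 = {b, c, h}
Tree: B1–B2, B1–B3, B1–B4, B2–B5, B4–B6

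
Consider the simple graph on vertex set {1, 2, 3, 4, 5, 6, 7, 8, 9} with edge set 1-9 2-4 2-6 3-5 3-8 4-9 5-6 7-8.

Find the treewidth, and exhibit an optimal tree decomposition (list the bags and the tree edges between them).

Treewidth 1.
Bags: B1 = {7, 8}  B2 = {3, 8}  B3 = {3, 5}  B4 = {5, 6}  B5 = {2, 6}  B6 = {2, 4}  B7 = {4, 9}  B8 = {1, 9}
Tree: B1–B2, B2–B3, B3–B4, B4–B5, B5–B6, B6–B7, B7–B8

The largest bag has 2 vertices, giving width 1; this decomposition certifies tw(G) ≤ 1. Any graph with an edge has treewidth ≥ 1, and G has the edge 7–8. Combining the bounds, tw(G) = 1.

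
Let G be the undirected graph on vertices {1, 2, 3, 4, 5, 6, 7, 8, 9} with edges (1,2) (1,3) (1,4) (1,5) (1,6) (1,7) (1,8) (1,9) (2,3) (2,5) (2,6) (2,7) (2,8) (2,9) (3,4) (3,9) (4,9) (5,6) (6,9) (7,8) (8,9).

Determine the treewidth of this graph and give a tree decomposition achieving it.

Every bag has size at most 4, so the width is 4 − 1 = 3 and tw(G) ≤ 3. For the lower bound, the 4 vertices {1, 2, 8, 9} are pairwise adjacent, and any tree decomposition puts a clique entirely inside one bag — forcing width ≥ 3. Combining the bounds, tw(G) = 3.

Treewidth 3.
Bags: B1 = {1, 2, 3, 9}  B2 = {1, 2, 8, 9}  B3 = {1, 2, 6, 9}  B4 = {1, 3, 4, 9}  B5 = {1, 2, 7, 8}  B6 = {1, 2, 5, 6}
Tree: B1–B2, B1–B3, B1–B4, B2–B5, B3–B6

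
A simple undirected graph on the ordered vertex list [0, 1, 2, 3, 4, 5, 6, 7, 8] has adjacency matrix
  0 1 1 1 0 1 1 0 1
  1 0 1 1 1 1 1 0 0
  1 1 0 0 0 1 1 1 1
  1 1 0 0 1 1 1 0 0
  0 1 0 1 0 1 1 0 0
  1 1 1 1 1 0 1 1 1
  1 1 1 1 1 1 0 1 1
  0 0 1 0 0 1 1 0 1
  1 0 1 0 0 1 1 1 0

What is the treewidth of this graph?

A width-4 tree decomposition is:
Bags: B1 = {0, 2, 5, 6, 8}  B2 = {0, 1, 2, 5, 6}  B3 = {0, 1, 3, 5, 6}  B4 = {1, 3, 4, 5, 6}  B5 = {2, 5, 6, 7, 8}
Tree: B1–B2, B2–B3, B3–B4, B1–B5
Each bag holds 5 vertices, so the decomposition has width 4, which upper-bounds the treewidth. On the other hand G contains the 5-clique {0, 2, 5, 6, 8}. A clique must lie in a single bag of any decomposition, so no decomposition can have width below 4. The upper and lower bounds meet at 4, so that is the treewidth.

4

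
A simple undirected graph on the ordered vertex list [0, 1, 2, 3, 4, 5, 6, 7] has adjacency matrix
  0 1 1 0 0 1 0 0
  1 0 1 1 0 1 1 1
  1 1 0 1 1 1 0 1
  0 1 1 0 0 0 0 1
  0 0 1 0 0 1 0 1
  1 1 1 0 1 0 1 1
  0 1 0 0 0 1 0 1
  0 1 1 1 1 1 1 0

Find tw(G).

3

A width-3 tree decomposition is:
Bags: B1 = {1, 2, 5, 7}  B2 = {0, 1, 2, 5}  B3 = {1, 5, 6, 7}  B4 = {2, 4, 5, 7}  B5 = {1, 2, 3, 7}
Tree: B1–B2, B1–B3, B1–B4, B1–B5
The largest bag has 4 vertices, giving width 3; this decomposition certifies tw(G) ≤ 3. Conversely, {1, 2, 3, 7} is a clique of size 4, and the vertices of any clique must share a bag in every tree decomposition; so some bag has ≥ 4 vertices and tw(G) ≥ 3. Combining the bounds, tw(G) = 3.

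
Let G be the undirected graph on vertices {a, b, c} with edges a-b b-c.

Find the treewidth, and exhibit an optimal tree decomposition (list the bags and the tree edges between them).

Every bag has size at most 2, so the width is 2 − 1 = 1 and tw(G) ≤ 1. Since G has at least one edge (e.g. c–b), it is not an edgeless graph, so tw(G) ≥ 1. Hence tw(G) = 1 exactly.

Treewidth 1.
Bags: B1 = {b, c}  B2 = {a, b}
Tree: B1–B2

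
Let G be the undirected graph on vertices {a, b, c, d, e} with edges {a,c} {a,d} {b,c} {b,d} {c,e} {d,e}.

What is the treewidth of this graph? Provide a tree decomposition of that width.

Each bag holds 3 vertices, so the decomposition has width 2, which upper-bounds the treewidth. The edges d–b–c–e–d form a cycle, so G is not a tree and its treewidth is at least 2. Therefore the treewidth is 2.

Treewidth 2.
One such decomposition:
Bags: B1 = {b, c, d}  B2 = {c, d, e}  B3 = {a, c, d}
Tree: B1–B2, B2–B3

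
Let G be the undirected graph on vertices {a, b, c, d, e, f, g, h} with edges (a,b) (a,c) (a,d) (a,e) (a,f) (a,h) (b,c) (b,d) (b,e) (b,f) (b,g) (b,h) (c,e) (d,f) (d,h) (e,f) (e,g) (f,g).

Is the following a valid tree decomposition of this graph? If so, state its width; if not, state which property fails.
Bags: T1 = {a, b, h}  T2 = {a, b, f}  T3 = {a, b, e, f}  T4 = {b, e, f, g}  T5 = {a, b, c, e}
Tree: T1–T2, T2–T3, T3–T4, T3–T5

A tree decomposition must satisfy three properties: every vertex lies in some bag; for every edge, both endpoints lie together in some bag; and for every vertex, the bags containing it form a connected subtree. Here vertex d appears in no bag, so the decomposition is invalid.

No — vertex d appears in no bag.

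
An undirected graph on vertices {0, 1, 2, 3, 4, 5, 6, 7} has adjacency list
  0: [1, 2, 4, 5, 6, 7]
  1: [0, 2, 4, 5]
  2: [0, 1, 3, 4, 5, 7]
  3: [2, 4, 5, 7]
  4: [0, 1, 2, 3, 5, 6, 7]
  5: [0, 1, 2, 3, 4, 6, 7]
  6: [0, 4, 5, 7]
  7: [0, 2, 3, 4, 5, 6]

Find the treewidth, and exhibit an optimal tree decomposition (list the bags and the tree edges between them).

Treewidth 4.
One such decomposition:
Bags: B1 = {0, 1, 2, 4, 5}  B2 = {0, 2, 4, 5, 7}  B3 = {2, 3, 4, 5, 7}  B4 = {0, 4, 5, 6, 7}
Tree: B1–B2, B2–B3, B2–B4

Every bag has size at most 5, so the width is 5 − 1 = 4 and tw(G) ≤ 4. For the lower bound, the 5 vertices {0, 1, 2, 4, 5} are pairwise adjacent, and any tree decomposition puts a clique entirely inside one bag — forcing width ≥ 4. Hence tw(G) = 4 exactly.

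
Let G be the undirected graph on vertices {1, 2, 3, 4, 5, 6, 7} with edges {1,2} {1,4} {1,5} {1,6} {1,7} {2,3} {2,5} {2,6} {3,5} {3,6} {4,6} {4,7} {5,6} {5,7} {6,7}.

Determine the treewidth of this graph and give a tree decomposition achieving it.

Every bag has size at most 4, so the width is 4 − 1 = 3 and tw(G) ≤ 3. For the lower bound, the 4 vertices {1, 4, 6, 7} are pairwise adjacent, and any tree decomposition puts a clique entirely inside one bag — forcing width ≥ 3. Hence tw(G) = 3 exactly.

Treewidth 3.
One such decomposition:
Bags: B1 = {1, 5, 6, 7}  B2 = {1, 4, 6, 7}  B3 = {1, 2, 5, 6}  B4 = {2, 3, 5, 6}
Tree: B1–B2, B1–B3, B3–B4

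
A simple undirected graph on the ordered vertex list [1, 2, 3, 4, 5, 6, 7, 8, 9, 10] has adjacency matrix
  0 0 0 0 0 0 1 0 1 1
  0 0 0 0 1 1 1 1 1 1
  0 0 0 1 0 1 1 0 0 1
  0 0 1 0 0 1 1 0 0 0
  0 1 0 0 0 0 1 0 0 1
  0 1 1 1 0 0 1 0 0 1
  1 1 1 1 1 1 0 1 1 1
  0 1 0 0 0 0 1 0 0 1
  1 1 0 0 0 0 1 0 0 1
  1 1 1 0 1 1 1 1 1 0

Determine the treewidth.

A width-3 tree decomposition is:
Bags: B1 = {1, 7, 9, 10}  B2 = {2, 7, 9, 10}  B3 = {2, 6, 7, 10}  B4 = {3, 6, 7, 10}  B5 = {2, 7, 8, 10}  B6 = {2, 5, 7, 10}  B7 = {3, 4, 6, 7}
Tree: B1–B2, B2–B3, B3–B4, B2–B5, B3–B6, B4–B7
The largest bag has 4 vertices, giving width 3; this decomposition certifies tw(G) ≤ 3. For the lower bound, the 4 vertices {1, 7, 9, 10} are pairwise adjacent, and any tree decomposition puts a clique entirely inside one bag — forcing width ≥ 3. Hence tw(G) = 3 exactly.

3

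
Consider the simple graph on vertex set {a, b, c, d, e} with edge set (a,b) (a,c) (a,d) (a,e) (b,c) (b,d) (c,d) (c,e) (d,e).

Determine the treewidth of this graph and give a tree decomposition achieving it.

Treewidth 3.
One such decomposition:
Bags: B1 = {a, c, d, e}  B2 = {a, b, c, d}
Tree: B1–B2

The largest bag has 4 vertices, giving width 3; this decomposition certifies tw(G) ≤ 3. Conversely, {a, c, d, e} is a clique of size 4, and the vertices of any clique must share a bag in every tree decomposition; so some bag has ≥ 4 vertices and tw(G) ≥ 3. Combining the bounds, tw(G) = 3.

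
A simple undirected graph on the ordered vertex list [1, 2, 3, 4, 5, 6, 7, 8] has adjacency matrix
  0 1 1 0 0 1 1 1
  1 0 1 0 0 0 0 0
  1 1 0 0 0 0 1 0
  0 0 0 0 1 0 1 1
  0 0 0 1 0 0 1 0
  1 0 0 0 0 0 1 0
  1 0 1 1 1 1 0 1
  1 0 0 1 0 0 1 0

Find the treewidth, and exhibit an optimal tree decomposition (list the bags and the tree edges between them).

Each bag holds 3 vertices, so the decomposition has width 2, which upper-bounds the treewidth. On the other hand G contains the 3-clique {1, 2, 3}. A clique must lie in a single bag of any decomposition, so no decomposition can have width below 2. Combining the bounds, tw(G) = 2.

Treewidth 2.
One such decomposition:
Bags: B1 = {1, 6, 7}  B2 = {1, 3, 7}  B3 = {1, 7, 8}  B4 = {1, 2, 3}  B5 = {4, 7, 8}  B6 = {4, 5, 7}
Tree: B1–B2, B1–B3, B2–B4, B3–B5, B5–B6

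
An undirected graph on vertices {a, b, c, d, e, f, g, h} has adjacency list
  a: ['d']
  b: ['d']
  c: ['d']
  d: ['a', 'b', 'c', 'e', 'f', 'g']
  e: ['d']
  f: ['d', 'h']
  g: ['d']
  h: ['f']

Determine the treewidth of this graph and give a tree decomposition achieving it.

Treewidth 1.
Bags: B1 = {d, e}  B2 = {b, d}  B3 = {a, d}  B4 = {d, f}  B5 = {d, g}  B6 = {c, d}  B7 = {f, h}
Tree: B1–B2, B1–B3, B3–B4, B3–B5, B4–B6, B4–B7

Each bag holds 2 vertices, so the decomposition has width 1, which upper-bounds the treewidth. Any graph with an edge has treewidth ≥ 1, and G has the edge e–d. Therefore the treewidth is 1.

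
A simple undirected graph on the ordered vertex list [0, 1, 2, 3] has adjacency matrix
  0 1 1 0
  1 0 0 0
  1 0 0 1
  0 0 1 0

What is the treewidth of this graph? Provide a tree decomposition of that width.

The largest bag has 2 vertices, giving width 1; this decomposition certifies tw(G) ≤ 1. Any graph with an edge has treewidth ≥ 1, and G has the edge 1–0. Therefore the treewidth is 1.

Treewidth 1.
One optimal decomposition is:
Bags: B1 = {0, 1}  B2 = {0, 2}  B3 = {2, 3}
Tree: B1–B2, B2–B3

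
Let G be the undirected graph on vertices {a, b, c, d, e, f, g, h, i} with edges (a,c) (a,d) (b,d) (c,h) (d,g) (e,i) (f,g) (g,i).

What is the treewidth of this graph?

A width-1 tree decomposition is:
Bags: B1 = {d, g}  B2 = {a, d}  B3 = {a, c}  B4 = {f, g}  B5 = {b, d}  B6 = {c, h}  B7 = {g, i}  B8 = {e, i}
Tree: B1–B2, B2–B3, B1–B4, B2–B5, B3–B6, B4–B7, B7–B8
Every bag has size at most 2, so the width is 2 − 1 = 1 and tw(G) ≤ 1. Since G has at least one edge (e.g. d–g), it is not an edgeless graph, so tw(G) ≥ 1. The upper and lower bounds meet at 1, so that is the treewidth.

1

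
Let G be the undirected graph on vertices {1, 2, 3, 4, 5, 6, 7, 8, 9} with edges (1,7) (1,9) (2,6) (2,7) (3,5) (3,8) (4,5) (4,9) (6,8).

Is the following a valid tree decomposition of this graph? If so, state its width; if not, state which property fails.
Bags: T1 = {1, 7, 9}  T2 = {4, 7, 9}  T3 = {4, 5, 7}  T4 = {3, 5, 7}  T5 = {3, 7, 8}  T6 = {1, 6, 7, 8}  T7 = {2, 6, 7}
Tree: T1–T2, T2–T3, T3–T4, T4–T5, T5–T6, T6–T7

No — bags containing vertex 1 are not connected in the tree.

A tree decomposition must satisfy three properties: every vertex lies in some bag; for every edge, both endpoints lie together in some bag; and for every vertex, the bags containing it form a connected subtree. Here bags containing vertex 1 are not connected in the tree, so the decomposition is invalid.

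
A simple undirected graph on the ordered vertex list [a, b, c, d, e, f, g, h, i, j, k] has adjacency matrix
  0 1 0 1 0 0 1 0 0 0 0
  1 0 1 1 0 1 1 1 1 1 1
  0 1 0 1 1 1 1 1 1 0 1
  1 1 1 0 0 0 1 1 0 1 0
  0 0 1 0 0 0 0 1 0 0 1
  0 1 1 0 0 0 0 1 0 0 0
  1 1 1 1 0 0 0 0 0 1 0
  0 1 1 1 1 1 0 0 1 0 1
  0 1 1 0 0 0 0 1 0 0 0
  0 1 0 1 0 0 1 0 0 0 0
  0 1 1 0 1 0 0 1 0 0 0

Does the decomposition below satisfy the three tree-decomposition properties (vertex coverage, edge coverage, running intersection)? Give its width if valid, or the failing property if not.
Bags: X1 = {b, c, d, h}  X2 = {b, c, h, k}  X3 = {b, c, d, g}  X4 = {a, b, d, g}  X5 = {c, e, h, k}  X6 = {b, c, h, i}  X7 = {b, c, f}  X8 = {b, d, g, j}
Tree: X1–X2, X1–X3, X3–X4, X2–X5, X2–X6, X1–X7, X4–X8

No — edge (h,f) lies in no bag.

A tree decomposition must satisfy three properties: every vertex lies in some bag; for every edge, both endpoints lie together in some bag; and for every vertex, the bags containing it form a connected subtree. Here edge (h,f) lies in no bag, so the decomposition is invalid.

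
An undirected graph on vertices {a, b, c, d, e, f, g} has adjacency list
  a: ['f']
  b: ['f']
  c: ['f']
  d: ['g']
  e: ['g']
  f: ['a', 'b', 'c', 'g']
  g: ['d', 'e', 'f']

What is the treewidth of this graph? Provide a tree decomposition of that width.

Treewidth 1.
Bags: B1 = {c, f}  B2 = {f, g}  B3 = {b, f}  B4 = {d, g}  B5 = {e, g}  B6 = {a, f}
Tree: B1–B2, B2–B3, B2–B4, B2–B5, B3–B6

Each bag holds 2 vertices, so the decomposition has width 1, which upper-bounds the treewidth. Since G has at least one edge (e.g. f–c), it is not an edgeless graph, so tw(G) ≥ 1. The upper and lower bounds meet at 1, so that is the treewidth.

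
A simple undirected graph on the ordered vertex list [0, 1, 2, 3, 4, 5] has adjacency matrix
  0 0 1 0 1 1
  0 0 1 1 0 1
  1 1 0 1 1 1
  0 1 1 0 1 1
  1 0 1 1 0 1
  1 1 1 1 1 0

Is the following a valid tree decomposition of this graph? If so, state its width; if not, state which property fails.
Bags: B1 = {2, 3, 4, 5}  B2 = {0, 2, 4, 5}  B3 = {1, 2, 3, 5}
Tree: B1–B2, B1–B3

Vertex coverage: the bags together contain {0, 1, 2, 3, 4, 5}, the full vertex set. Edge coverage: each edge of G has both endpoints in at least one bag. Running intersection: for every vertex, the bags containing it form a connected subtree. All three properties hold, so this is a valid tree decomposition of width max|bag| − 1 = 3, and hence tw(G) ≤ 3.

Yes; width 3.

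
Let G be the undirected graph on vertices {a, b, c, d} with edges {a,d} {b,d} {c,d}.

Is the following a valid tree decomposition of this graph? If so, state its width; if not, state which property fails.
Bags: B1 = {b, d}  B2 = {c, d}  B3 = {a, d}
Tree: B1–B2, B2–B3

Yes; width 1.

Every vertex of G appears in some bag (union = {a, b, c, d}); every edge is covered by a bag; and for each vertex v the set of bags containing v is connected in the bag tree. The decomposition is therefore valid. The largest bag has 2 vertices, so the width is 1.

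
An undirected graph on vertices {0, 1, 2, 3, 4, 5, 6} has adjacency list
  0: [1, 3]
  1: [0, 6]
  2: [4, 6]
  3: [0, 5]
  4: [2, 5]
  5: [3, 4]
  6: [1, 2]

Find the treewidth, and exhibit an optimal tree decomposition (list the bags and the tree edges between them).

Treewidth 2.
Bags: B1 = {0, 1, 6}  B2 = {0, 2, 6}  B3 = {0, 2, 4}  B4 = {0, 4, 5}  B5 = {0, 3, 5}
Tree: B1–B2, B2–B3, B3–B4, B4–B5

Each bag holds 3 vertices, so the decomposition has width 2, which upper-bounds the treewidth. For the lower bound, G contains the cycle 0–1–6–2–4–5–3–0, so G is not a forest; only forests have treewidth ≤ 1, hence tw(G) ≥ 2. The upper and lower bounds meet at 2, so that is the treewidth.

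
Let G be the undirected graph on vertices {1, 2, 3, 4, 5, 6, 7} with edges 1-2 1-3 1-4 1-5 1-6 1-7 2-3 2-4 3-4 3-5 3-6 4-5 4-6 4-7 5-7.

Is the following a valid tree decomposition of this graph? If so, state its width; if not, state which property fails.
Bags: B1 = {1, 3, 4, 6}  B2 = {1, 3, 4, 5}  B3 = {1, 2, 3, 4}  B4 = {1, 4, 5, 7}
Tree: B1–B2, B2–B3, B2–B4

Checking the three conditions: (i) the bags cover all of {1, 2, 3, 4, 5, 6, 7}; (ii) for each edge, some bag contains both endpoints; (iii) the bags containing any fixed vertex form a subtree. All hold, so the decomposition is valid with width 4 − 1 = 3.

Yes; width 3.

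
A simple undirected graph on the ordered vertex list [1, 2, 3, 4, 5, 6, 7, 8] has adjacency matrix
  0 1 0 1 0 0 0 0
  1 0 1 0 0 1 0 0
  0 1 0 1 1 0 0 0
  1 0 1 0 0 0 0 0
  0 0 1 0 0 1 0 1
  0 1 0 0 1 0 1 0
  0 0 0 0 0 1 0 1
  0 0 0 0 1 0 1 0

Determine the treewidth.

2

A width-2 tree decomposition is:
Bags: B1 = {5, 7, 8}  B2 = {5, 6, 7}  B3 = {3, 5, 6}  B4 = {2, 3, 6}  B5 = {2, 3, 4}  B6 = {1, 2, 4}
Tree: B1–B2, B2–B3, B3–B4, B4–B5, B5–B6
The largest bag has 3 vertices, giving width 2; this decomposition certifies tw(G) ≤ 2. The edges 8–7–6–5–8 form a cycle, so G is not a tree and its treewidth is at least 2. Therefore the treewidth is 2.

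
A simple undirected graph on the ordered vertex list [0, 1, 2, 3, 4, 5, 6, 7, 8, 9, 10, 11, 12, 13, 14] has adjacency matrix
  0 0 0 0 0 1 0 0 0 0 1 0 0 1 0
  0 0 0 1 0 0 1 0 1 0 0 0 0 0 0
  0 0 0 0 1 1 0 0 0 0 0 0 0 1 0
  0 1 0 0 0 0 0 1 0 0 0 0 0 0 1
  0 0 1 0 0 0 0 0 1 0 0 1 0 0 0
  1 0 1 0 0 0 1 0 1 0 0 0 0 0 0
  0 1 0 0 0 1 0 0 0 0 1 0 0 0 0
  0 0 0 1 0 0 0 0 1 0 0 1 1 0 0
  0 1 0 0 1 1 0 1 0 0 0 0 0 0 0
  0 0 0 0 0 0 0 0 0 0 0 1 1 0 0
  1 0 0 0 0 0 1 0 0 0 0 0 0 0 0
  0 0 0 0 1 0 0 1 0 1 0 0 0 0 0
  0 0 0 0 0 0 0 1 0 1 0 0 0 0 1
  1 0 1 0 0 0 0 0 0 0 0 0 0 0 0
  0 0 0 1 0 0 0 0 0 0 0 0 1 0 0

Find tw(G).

A width-3 tree decomposition is:
Bags: B1 = {9, 11, 12, 14}  B2 = {7, 11, 12, 14}  B3 = {3, 7, 11, 14}  B4 = {3, 4, 7, 11}  B5 = {3, 4, 7, 8}  B6 = {1, 3, 4, 8}  B7 = {1, 2, 4, 8}  B8 = {1, 2, 5, 8}  B9 = {1, 2, 5, 6}  B10 = {2, 5, 6, 13}  B11 = {0, 5, 6, 13}  B12 = {0, 6, 10, 13}
Tree: B1–B2, B2–B3, B3–B4, B4–B5, B5–B6, B6–B7, B7–B8, B8–B9, B9–B10, B10–B11, B11–B12
Each bag holds 4 vertices, so the decomposition has width 3, which upper-bounds the treewidth. For the lower bound: the 4 vertex sets {9,12,14}, {11}, {7}, {1,3,4,8} are disjoint, each induces a connected subgraph, and every pair is joined by at least one edge of G. Contracting each set to a single vertex therefore yields K_{4} as a minor, and since treewidth is minor-monotone, tw(G) ≥ tw(K_{4}) = 3. Hence tw(G) = 3 exactly.

3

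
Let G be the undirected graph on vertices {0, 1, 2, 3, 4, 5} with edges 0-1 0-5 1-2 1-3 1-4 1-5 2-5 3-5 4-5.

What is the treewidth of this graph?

A width-2 tree decomposition is:
Bags: B1 = {0, 1, 5}  B2 = {1, 2, 5}  B3 = {1, 4, 5}  B4 = {1, 3, 5}
Tree: B1–B2, B2–B3, B1–B4
The largest bag has 3 vertices, giving width 2; this decomposition certifies tw(G) ≤ 2. On the other hand G contains the 3-clique {0, 1, 5}. A clique must lie in a single bag of any decomposition, so no decomposition can have width below 2. The upper and lower bounds meet at 2, so that is the treewidth.

2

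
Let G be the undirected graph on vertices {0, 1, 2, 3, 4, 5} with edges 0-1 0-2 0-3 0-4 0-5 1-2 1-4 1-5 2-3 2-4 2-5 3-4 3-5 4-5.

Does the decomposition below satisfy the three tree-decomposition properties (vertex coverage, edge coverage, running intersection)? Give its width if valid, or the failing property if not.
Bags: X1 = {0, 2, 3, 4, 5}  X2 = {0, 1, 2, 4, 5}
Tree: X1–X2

Every vertex of G appears in some bag (union = {0, 1, 2, 3, 4, 5}); every edge is covered by a bag; and for each vertex v the set of bags containing v is connected in the bag tree. The decomposition is therefore valid. The largest bag has 5 vertices, so the width is 4.

Yes; width 4.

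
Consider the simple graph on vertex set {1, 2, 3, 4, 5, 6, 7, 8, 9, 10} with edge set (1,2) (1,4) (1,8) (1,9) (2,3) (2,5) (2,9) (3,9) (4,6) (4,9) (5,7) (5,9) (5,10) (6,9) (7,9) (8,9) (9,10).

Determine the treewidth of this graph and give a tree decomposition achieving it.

Treewidth 2.
Bags: B1 = {1, 2, 9}  B2 = {2, 5, 9}  B3 = {1, 8, 9}  B4 = {1, 4, 9}  B5 = {4, 6, 9}  B6 = {5, 9, 10}  B7 = {5, 7, 9}  B8 = {2, 3, 9}
Tree: B1–B2, B1–B3, B3–B4, B4–B5, B2–B6, B2–B7, B1–B8

Every bag has size at most 3, so the width is 3 − 1 = 2 and tw(G) ≤ 2. Conversely, {1, 8, 9} is a clique of size 3, and the vertices of any clique must share a bag in every tree decomposition; so some bag has ≥ 3 vertices and tw(G) ≥ 2. Hence tw(G) = 2 exactly.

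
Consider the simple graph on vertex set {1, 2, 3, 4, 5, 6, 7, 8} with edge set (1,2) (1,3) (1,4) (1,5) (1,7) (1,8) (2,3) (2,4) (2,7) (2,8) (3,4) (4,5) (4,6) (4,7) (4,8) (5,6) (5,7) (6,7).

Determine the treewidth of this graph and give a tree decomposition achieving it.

Treewidth 3.
One optimal decomposition is:
Bags: B1 = {1, 4, 5, 7}  B2 = {1, 2, 4, 7}  B3 = {1, 2, 3, 4}  B4 = {4, 5, 6, 7}  B5 = {1, 2, 4, 8}
Tree: B1–B2, B2–B3, B1–B4, B3–B5

The largest bag has 4 vertices, giving width 3; this decomposition certifies tw(G) ≤ 3. For the lower bound, the 4 vertices {1, 2, 4, 8} are pairwise adjacent, and any tree decomposition puts a clique entirely inside one bag — forcing width ≥ 3. Hence tw(G) = 3 exactly.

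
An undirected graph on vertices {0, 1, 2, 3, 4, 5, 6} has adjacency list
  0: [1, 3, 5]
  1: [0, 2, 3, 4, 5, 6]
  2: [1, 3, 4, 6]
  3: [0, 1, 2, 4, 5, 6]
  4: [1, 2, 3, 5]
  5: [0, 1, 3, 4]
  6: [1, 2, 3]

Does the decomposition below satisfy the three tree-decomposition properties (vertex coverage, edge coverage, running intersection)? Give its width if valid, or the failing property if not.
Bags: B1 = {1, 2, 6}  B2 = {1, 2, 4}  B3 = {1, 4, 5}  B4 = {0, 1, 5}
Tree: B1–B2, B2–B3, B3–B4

A tree decomposition must satisfy three properties: every vertex lies in some bag; for every edge, both endpoints lie together in some bag; and for every vertex, the bags containing it form a connected subtree. Here vertex 3 appears in no bag, so the decomposition is invalid.

No — vertex 3 appears in no bag.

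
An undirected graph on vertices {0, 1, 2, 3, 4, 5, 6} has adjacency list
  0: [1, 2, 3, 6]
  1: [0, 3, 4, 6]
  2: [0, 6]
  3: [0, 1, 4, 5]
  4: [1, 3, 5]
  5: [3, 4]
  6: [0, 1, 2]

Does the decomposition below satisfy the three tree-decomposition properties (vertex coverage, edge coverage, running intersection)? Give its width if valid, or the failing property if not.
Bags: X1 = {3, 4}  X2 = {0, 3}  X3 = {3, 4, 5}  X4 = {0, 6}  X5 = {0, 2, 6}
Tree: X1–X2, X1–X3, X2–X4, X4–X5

No — vertex 1 appears in no bag.

A tree decomposition must satisfy three properties: every vertex lies in some bag; for every edge, both endpoints lie together in some bag; and for every vertex, the bags containing it form a connected subtree. Here vertex 1 appears in no bag, so the decomposition is invalid.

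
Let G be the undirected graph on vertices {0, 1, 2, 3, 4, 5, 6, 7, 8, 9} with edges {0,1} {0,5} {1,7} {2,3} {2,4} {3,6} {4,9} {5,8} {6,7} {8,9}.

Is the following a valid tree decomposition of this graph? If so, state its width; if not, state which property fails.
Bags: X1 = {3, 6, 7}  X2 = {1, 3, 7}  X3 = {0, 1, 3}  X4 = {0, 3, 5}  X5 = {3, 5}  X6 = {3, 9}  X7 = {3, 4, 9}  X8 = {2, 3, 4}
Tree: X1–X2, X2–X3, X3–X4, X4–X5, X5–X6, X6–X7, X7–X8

No — vertex 8 appears in no bag.

A tree decomposition must satisfy three properties: every vertex lies in some bag; for every edge, both endpoints lie together in some bag; and for every vertex, the bags containing it form a connected subtree. Here vertex 8 appears in no bag, so the decomposition is invalid.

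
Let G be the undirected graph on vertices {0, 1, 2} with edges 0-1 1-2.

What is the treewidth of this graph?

1

A width-1 tree decomposition is:
Bags: B1 = {0, 1}  B2 = {1, 2}
Tree: B1–B2
Each bag holds 2 vertices, so the decomposition has width 1, which upper-bounds the treewidth. Since G has at least one edge (e.g. 0–1), it is not an edgeless graph, so tw(G) ≥ 1. Combining the bounds, tw(G) = 1.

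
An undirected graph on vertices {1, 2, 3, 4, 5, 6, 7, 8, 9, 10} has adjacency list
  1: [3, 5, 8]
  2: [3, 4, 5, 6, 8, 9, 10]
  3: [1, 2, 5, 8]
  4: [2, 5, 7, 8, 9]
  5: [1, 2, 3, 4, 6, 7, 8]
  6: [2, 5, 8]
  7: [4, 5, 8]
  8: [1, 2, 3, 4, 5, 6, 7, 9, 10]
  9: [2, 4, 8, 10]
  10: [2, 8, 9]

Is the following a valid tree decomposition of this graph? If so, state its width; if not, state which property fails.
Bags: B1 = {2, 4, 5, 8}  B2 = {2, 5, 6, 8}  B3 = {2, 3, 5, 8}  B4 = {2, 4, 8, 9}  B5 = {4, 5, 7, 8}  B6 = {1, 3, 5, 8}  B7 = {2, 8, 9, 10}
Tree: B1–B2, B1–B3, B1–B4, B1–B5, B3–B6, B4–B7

Every vertex of G appears in some bag (union = {1, 2, 3, 4, 5, 6, 7, 8, 9, 10}); every edge is covered by a bag; and for each vertex v the set of bags containing v is connected in the bag tree. The decomposition is therefore valid. The largest bag has 4 vertices, so the width is 3.

Yes; width 3.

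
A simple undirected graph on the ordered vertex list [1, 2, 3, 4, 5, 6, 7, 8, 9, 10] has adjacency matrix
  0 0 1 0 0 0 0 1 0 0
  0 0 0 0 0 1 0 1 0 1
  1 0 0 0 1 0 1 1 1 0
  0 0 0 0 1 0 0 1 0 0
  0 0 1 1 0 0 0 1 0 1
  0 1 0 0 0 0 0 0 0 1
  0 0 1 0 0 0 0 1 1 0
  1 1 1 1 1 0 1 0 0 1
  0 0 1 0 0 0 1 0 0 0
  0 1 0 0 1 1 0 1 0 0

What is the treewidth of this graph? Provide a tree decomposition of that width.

Treewidth 2.
Bags: B1 = {1, 3, 8}  B2 = {3, 5, 8}  B3 = {4, 5, 8}  B4 = {5, 8, 10}  B5 = {3, 7, 8}  B6 = {3, 7, 9}  B7 = {2, 8, 10}  B8 = {2, 6, 10}
Tree: B1–B2, B2–B3, B3–B4, B2–B5, B5–B6, B4–B7, B7–B8

The largest bag has 3 vertices, giving width 2; this decomposition certifies tw(G) ≤ 2. Conversely, {2, 8, 10} is a clique of size 3, and the vertices of any clique must share a bag in every tree decomposition; so some bag has ≥ 3 vertices and tw(G) ≥ 2. Combining the bounds, tw(G) = 2.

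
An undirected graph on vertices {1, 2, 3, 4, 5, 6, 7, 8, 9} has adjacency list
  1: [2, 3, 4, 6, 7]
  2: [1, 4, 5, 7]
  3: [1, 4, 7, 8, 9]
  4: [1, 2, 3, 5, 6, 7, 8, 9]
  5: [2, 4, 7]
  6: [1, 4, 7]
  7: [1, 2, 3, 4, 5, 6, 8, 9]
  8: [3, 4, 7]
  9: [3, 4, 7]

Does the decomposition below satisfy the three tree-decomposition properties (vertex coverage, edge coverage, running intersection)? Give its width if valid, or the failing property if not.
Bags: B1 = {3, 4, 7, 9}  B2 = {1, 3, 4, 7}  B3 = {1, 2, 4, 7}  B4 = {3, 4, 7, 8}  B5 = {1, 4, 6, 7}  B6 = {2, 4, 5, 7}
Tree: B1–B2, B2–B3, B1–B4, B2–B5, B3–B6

Yes; width 3.

Every vertex of G appears in some bag (union = {1, 2, 3, 4, 5, 6, 7, 8, 9}); every edge is covered by a bag; and for each vertex v the set of bags containing v is connected in the bag tree. The decomposition is therefore valid. The largest bag has 4 vertices, so the width is 3.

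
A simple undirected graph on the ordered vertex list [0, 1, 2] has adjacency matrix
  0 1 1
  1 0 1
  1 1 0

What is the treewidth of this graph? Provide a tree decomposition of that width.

Treewidth 2.
Bags: B1 = {0, 1, 2}
Tree: (single bag)

With just one bag of size 3, the width is 3 − 1 = 2, so tw(G) ≤ 2. On the other hand G contains the 3-clique {0, 1, 2}. A clique must lie in a single bag of any decomposition, so no decomposition can have width below 2. Therefore the treewidth is 2.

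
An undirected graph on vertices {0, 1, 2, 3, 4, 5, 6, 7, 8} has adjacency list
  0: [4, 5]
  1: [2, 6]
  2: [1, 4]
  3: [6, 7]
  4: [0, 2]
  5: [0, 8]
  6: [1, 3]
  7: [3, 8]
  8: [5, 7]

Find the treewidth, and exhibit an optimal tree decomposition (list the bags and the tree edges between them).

Treewidth 2.
Bags: B1 = {0, 4, 5}  B2 = {2, 4, 5}  B3 = {1, 2, 5}  B4 = {1, 5, 6}  B5 = {3, 5, 6}  B6 = {3, 5, 7}  B7 = {5, 7, 8}
Tree: B1–B2, B2–B3, B3–B4, B4–B5, B5–B6, B6–B7

The largest bag has 3 vertices, giving width 2; this decomposition certifies tw(G) ≤ 2. Since 5–0–4–2–1–6–3–7–8–5 is a cycle in G, G is not acyclic. Forests are exactly the graphs of treewidth ≤ 1, so tw(G) ≥ 2. Combining the bounds, tw(G) = 2.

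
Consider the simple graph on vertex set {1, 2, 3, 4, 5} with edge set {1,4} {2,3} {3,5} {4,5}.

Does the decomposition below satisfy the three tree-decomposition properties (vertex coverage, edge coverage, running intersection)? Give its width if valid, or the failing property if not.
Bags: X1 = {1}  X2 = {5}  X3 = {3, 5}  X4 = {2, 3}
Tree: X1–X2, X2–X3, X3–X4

No — vertex 4 appears in no bag.

A tree decomposition must satisfy three properties: every vertex lies in some bag; for every edge, both endpoints lie together in some bag; and for every vertex, the bags containing it form a connected subtree. Here vertex 4 appears in no bag, so the decomposition is invalid.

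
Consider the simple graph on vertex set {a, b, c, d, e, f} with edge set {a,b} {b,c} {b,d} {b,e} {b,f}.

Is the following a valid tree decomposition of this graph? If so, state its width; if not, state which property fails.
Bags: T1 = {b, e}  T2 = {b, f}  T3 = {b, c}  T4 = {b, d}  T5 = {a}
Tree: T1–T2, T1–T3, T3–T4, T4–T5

No — edge (b,a) lies in no bag.

A tree decomposition must satisfy three properties: every vertex lies in some bag; for every edge, both endpoints lie together in some bag; and for every vertex, the bags containing it form a connected subtree. Here edge (b,a) lies in no bag, so the decomposition is invalid.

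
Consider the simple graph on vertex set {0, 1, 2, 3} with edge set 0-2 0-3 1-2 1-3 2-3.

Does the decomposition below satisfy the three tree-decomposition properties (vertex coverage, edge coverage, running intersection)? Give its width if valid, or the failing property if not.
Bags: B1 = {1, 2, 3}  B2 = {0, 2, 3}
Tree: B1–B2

Yes; width 2.

Every vertex of G appears in some bag (union = {0, 1, 2, 3}); every edge is covered by a bag; and for each vertex v the set of bags containing v is connected in the bag tree. The decomposition is therefore valid. The largest bag has 3 vertices, so the width is 2.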